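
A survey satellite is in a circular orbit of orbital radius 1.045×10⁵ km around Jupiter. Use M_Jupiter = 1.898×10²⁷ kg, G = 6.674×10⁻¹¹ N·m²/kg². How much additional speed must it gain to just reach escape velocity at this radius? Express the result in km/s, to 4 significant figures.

μ = GM = 6.674×10⁻¹¹ × 1.898×10²⁷ = 1.267×10¹⁷ m³/s².
r = 1.045×10⁵ km = 1.045×10⁸ m.
Circular speed v_c = √(μ/r) = 34820 m/s.
Escape speed v_esc = √(2μ/r) = √2 × v_c = 49240 m/s.
Δv = v_esc − v_c = 14420 m/s = 14.42 km/s.

Δv ≈ 14.42 km/s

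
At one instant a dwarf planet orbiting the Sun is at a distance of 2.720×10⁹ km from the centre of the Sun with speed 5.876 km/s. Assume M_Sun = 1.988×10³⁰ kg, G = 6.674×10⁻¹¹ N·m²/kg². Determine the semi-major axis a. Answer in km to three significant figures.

μ = GM = 6.674×10⁻¹¹ × 1.988×10³⁰ = 1.327×10²⁰ m³/s².
r = 2.720×10¹² m.
Specific orbital energy ε = v²/2 − μ/r = (5876)²/2 − 1.327×10²⁰/2.720×10¹² = -3.152×10⁷ J/kg.
Since ε = −μ/(2a), a = −μ/(2ε) = 2.105×10¹² m = 2.1050×10⁹ km.

a ≈ 2.10×10⁹ km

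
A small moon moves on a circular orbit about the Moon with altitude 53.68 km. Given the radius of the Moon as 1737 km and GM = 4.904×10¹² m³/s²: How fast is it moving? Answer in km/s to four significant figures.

v ≈ 1.655 km/s

r = 1737 + 53.68 = 1790.7 km = 1.7907×10⁶ m.
For a circular orbit v = √(μ/r) = √(4.904×10¹² / 1.791×10⁶) = √(2.739×10⁶) = 1655 m/s.
That is 1.655 km/s.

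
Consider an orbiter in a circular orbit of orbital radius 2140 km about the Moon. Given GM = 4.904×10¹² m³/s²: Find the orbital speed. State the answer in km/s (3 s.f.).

v ≈ 1.51 km/s

r = 2140 km = 2.140×10⁶ m.
For a circular orbit v = √(μ/r) = √(4.904×10¹² / 2.140×10⁶) = √(2.292×10⁶) = 1514 m/s.
That is 1.514 km/s.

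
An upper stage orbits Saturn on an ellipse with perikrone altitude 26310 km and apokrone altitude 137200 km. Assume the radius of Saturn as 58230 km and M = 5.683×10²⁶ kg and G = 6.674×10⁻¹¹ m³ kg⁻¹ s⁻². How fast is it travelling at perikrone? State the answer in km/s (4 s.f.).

μ = GM = 6.674×10⁻¹¹ × 5.683×10²⁶ = 3.793×10¹⁶ m³/s².
r_p = 58230 + 26310 = 84540 km = 8.4540×10⁷ m.
r_a = 58230 + 137200 = 195430 km = 1.9543×10⁸ m.
Semi-major axis a = (r_p + r_a)/2 = 1.3998×10⁵ km = 1.400×10⁸ m.
Vis-viva: v² = μ(2/r − 1/a) = 3.793×10¹⁶ × (2.366×10⁻⁸ − 7.144×10⁻⁹) = 6.263×10⁸ m²/s².
v = 25030 m/s = 25.03 km/s.

v ≈ 25.03 km/s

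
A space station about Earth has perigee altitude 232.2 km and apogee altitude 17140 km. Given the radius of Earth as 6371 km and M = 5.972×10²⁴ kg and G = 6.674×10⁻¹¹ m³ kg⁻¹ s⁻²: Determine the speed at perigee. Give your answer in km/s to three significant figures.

μ = GM = 6.674×10⁻¹¹ × 5.972×10²⁴ = 3.986×10¹⁴ m³/s².
r_p = 6371 + 232.2 = 6603.2 km = 6.6032×10⁶ m.
r_a = 6371 + 17140 = 23511 km = 2.3511×10⁷ m.
Semi-major axis a = (r_p + r_a)/2 = 15057 km = 1.506×10⁷ m.
Vis-viva: v² = μ(2/r − 1/a) = 3.986×10¹⁴ × (3.029×10⁻⁷ − 6.641×10⁻⁸) = 9.425×10⁷ m²/s².
v = 9708 m/s = 9.708 km/s.

v ≈ 9.71 km/s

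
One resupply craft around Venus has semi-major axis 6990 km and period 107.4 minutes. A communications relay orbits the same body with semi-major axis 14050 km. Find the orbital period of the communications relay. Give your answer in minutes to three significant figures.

Kepler's third law: T² ∝ a³, so T₂ = T₁ (a₂/a₁)^(3/2).
a₂/a₁ = 2.010, (a₂/a₁)^(3/2) = 2.850.
T₂ = 107.4 × 2.850 = 306.1 minutes.

T₂ ≈ 306 minutes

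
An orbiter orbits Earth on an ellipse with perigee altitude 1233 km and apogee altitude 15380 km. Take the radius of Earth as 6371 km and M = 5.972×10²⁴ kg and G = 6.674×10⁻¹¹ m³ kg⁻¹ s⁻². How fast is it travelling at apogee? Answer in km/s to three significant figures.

μ = GM = 6.674×10⁻¹¹ × 5.972×10²⁴ = 3.986×10¹⁴ m³/s².
r_p = 6371 + 1233 = 7604.0 km = 7.6040×10⁶ m.
r_a = 6371 + 15380 = 21751 km = 2.1751×10⁷ m.
Semi-major axis a = (r_p + r_a)/2 = 14678 km = 1.468×10⁷ m.
Vis-viva: v² = μ(2/r − 1/a) = 3.986×10¹⁴ × (9.195×10⁻⁸ − 6.813×10⁻⁸) = 9.493×10⁶ m²/s².
v = 3081 m/s = 3.081 km/s.

v ≈ 3.08 km/s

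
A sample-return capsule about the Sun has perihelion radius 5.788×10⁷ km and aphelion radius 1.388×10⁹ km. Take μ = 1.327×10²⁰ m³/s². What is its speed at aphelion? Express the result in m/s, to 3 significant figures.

Semi-major axis a = (r_p + r_a)/2 = 7.2294×10⁸ km = 7.229×10¹¹ m.
Vis-viva: v² = μ(2/r − 1/a) = 1.327×10²⁰ × (1.441×10⁻¹² − 1.383×10⁻¹²) = 7.654×10⁶ m²/s².
v = 2767 m/s.

v ≈ 2770 m/s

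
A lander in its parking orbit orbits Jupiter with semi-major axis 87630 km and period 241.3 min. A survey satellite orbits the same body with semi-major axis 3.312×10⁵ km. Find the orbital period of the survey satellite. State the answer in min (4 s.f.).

Kepler's third law: T² ∝ a³, so T₂ = T₁ (a₂/a₁)^(3/2).
a₂/a₁ = 3.780, (a₂/a₁)^(3/2) = 7.348.
T₂ = 241.3 × 7.348 = 1773 min.

T₂ ≈ 1773 min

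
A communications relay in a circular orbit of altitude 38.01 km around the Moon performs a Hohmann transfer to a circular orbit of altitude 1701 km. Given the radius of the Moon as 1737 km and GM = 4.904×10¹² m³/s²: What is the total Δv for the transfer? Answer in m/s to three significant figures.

Δv_total ≈ 456 m/s

r₁ = 1737 + 38.01 = 1775.0 km = 1.7750×10⁶ m.
r₂ = 1737 + 1701 = 3438.0 km = 3.4380×10⁶ m.
Transfer ellipse a_t = (r₁ + r₂)/2 = 2.607×10⁶ m.
At r₁: circular v_c1 = √(μ/r₁) = 1662 m/s; transfer-perilune v_p = √[μ(2/r₁ − 1/a_t)] = 1909 m/s.
Δv₁ = v_p − v_c1 = 246.8 m/s.
At r₂: circular v_c2 = √(μ/r₂) = 1194 m/s; transfer-apolune v_a = √[μ(2/r₂ − 1/a_t)] = 985.6 m/s.
Δv₂ = v_c2 − v_a = 208.7 m/s.
Total Δv = Δv₁ + Δv₂ = 455.5 m/s.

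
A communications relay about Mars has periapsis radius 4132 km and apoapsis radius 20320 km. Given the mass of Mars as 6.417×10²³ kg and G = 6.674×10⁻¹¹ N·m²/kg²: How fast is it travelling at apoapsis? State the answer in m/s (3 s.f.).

μ = GM = 6.674×10⁻¹¹ × 6.417×10²³ = 4.283×10¹³ m³/s².
Semi-major axis a = (r_p + r_a)/2 = 12226 km = 1.223×10⁷ m.
Vis-viva: v² = μ(2/r − 1/a) = 4.283×10¹³ × (9.843×10⁻⁸ − 8.179×10⁻⁸) = 7.123×10⁵ m²/s².
v = 844.0 m/s.

v ≈ 844 m/s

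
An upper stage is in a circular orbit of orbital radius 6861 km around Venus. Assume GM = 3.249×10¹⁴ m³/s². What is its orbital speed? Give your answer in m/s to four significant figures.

r = 6861 km = 6.861×10⁶ m.
For a circular orbit v = √(μ/r) = √(3.249×10¹⁴ / 6.861×10⁶) = √(4.735×10⁷) = 6881 m/s.

v ≈ 6881 m/s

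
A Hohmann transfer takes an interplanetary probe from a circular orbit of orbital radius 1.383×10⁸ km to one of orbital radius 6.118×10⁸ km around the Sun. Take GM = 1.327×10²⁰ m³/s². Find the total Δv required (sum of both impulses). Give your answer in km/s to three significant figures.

Δv_total ≈ 14.4 km/s

r₁ = 1.383×10⁸ km = 1.383×10¹¹ m.
r₂ = 6.118×10⁸ km = 6.118×10¹¹ m.
Transfer ellipse a_t = (r₁ + r₂)/2 = 3.750×10¹¹ m.
At r₁: circular v_c1 = √(μ/r₁) = 30980 m/s; transfer-perihelion v_p = √[μ(2/r₁ − 1/a_t)] = 39560 m/s.
Δv₁ = v_p − v_c1 = 8587 m/s.
At r₂: circular v_c2 = √(μ/r₂) = 14730 m/s; transfer-aphelion v_a = √[μ(2/r₂ − 1/a_t)] = 8943 m/s.
Δv₂ = v_c2 − v_a = 5784 m/s.
Total Δv = Δv₁ + Δv₂ = 14370 m/s = 14.37 km/s.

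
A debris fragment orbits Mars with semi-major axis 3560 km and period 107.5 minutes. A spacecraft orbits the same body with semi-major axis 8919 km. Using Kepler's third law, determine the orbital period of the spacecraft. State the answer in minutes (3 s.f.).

Kepler's third law: T² ∝ a³, so T₂ = T₁ (a₂/a₁)^(3/2).
a₂/a₁ = 2.505, (a₂/a₁)^(3/2) = 3.966.
T₂ = 107.5 × 3.966 = 426.3 minutes.

T₂ ≈ 426 minutes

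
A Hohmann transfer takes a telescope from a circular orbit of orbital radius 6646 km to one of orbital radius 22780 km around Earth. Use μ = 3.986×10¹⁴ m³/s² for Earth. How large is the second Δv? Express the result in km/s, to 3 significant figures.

r₁ = 6646 km = 6.646×10⁶ m.
r₂ = 22780 km = 2.278×10⁷ m.
Transfer ellipse a_t = (r₁ + r₂)/2 = 1.471×10⁷ m.
At r₁: circular v_c1 = √(μ/r₁) = 7744 m/s; transfer-perigee v_p = √[μ(2/r₁ − 1/a_t)] = 9636 m/s.
At r₂: circular v_c2 = √(μ/r₂) = 4183 m/s; transfer-apogee v_a = √[μ(2/r₂ − 1/a_t)] = 2811 m/s.
Δv₂ = v_c2 − v_a = 1372 m/s.
= 1.372 km/s.

Δv ≈ 1.37 km/s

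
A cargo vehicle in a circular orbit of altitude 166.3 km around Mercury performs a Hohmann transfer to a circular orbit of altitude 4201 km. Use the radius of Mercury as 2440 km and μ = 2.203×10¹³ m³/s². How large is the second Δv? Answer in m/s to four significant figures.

Δv ≈ 453.9 m/s

r₁ = 2440 + 166.3 = 2606.3 km = 2.6063×10⁶ m.
r₂ = 2440 + 4201 = 6641.0 km = 6.6410×10⁶ m.
Transfer ellipse a_t = (r₁ + r₂)/2 = 4.624×10⁶ m.
At r₁: circular v_c1 = √(μ/r₁) = 2907 m/s; transfer-periherm v_p = √[μ(2/r₁ − 1/a_t)] = 3484 m/s.
At r₂: circular v_c2 = √(μ/r₂) = 1821 m/s; transfer-apoherm v_a = √[μ(2/r₂ − 1/a_t)] = 1367 m/s.
Δv₂ = v_c2 − v_a = 453.9 m/s.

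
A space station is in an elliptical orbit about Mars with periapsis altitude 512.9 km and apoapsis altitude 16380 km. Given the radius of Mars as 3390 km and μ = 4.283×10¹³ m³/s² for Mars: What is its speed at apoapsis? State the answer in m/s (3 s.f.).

r_p = 3390 + 512.9 = 3902.9 km = 3.9029×10⁶ m.
r_a = 3390 + 16380 = 19770 km = 1.9770×10⁷ m.
Semi-major axis a = (r_p + r_a)/2 = 11836 km = 1.184×10⁷ m.
Vis-viva: v² = μ(2/r − 1/a) = 4.283×10¹³ × (1.012×10⁻⁷ − 8.448×10⁻⁸) = 7.143×10⁵ m²/s².
v = 845.2 m/s.

v ≈ 845 m/s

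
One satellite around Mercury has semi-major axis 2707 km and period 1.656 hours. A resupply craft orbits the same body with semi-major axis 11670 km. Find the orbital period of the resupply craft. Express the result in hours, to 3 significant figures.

Kepler's third law: T² ∝ a³, so T₂ = T₁ (a₂/a₁)^(3/2).
a₂/a₁ = 4.311, (a₂/a₁)^(3/2) = 8.951.
T₂ = 1.656 × 8.951 = 14.82 hours.

T₂ ≈ 14.8 hours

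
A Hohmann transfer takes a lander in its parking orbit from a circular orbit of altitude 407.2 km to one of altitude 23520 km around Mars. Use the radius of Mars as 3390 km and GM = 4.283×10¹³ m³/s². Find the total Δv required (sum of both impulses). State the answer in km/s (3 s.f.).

Δv_total ≈ 1.72 km/s

r₁ = 3390 + 407.2 = 3797.2 km = 3.7972×10⁶ m.
r₂ = 3390 + 23520 = 26910 km = 2.6910×10⁷ m.
Transfer ellipse a_t = (r₁ + r₂)/2 = 1.535×10⁷ m.
At r₁: circular v_c1 = √(μ/r₁) = 3358 m/s; transfer-periapsis v_p = √[μ(2/r₁ − 1/a_t)] = 4446 m/s.
Δv₁ = v_p − v_c1 = 1088 m/s.
At r₂: circular v_c2 = √(μ/r₂) = 1262 m/s; transfer-apoapsis v_a = √[μ(2/r₂ − 1/a_t)] = 627.4 m/s.
Δv₂ = v_c2 − v_a = 634.2 m/s.
Total Δv = Δv₁ + Δv₂ = 1722 m/s = 1.722 km/s.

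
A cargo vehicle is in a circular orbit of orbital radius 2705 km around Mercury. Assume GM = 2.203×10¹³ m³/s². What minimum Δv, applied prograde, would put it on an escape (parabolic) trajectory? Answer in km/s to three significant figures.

r = 2705 km = 2.705×10⁶ m.
Circular speed v_c = √(μ/r) = 2854 m/s.
Escape speed v_esc = √(2μ/r) = √2 × v_c = 4036 m/s.
Δv = v_esc − v_c = 1182 m/s = 1.182 km/s.

Δv ≈ 1.18 km/s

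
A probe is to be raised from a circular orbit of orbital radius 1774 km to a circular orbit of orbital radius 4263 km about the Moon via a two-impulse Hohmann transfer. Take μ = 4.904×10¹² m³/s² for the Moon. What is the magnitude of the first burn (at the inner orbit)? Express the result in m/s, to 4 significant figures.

Δv ≈ 313.2 m/s

r₁ = 1774 km = 1.774×10⁶ m.
r₂ = 4263 km = 4.263×10⁶ m.
Transfer ellipse a_t = (r₁ + r₂)/2 = 3.018×10⁶ m.
At r₁: circular v_c1 = √(μ/r₁) = 1663 m/s; transfer-perilune v_p = √[μ(2/r₁ − 1/a_t)] = 1976 m/s.
Δv₁ = v_p − v_c1 = 313.2 m/s.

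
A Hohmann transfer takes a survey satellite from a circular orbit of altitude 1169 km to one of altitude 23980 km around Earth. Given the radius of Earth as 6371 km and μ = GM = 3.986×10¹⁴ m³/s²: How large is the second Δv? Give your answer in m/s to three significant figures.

Δv ≈ 1340 m/s

r₁ = 6371 + 1169 = 7540.0 km = 7.5400×10⁶ m.
r₂ = 6371 + 23980 = 30351 km = 3.0351×10⁷ m.
Transfer ellipse a_t = (r₁ + r₂)/2 = 1.895×10⁷ m.
At r₁: circular v_c1 = √(μ/r₁) = 7271 m/s; transfer-perigee v_p = √[μ(2/r₁ − 1/a_t)] = 9203 m/s.
At r₂: circular v_c2 = √(μ/r₂) = 3624 m/s; transfer-apogee v_a = √[μ(2/r₂ − 1/a_t)] = 2286 m/s.
Δv₂ = v_c2 − v_a = 1338 m/s.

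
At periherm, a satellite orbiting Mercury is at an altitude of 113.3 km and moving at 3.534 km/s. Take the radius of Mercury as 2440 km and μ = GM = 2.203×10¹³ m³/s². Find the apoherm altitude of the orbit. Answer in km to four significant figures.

r_p = 2440 + 113.3 = 2553.3 km = 2.553×10⁶ m.
Specific energy ε = v²/2 − μ/r = -2.383×10⁶ J/kg, so a = −μ/(2ε) = 4.621×10⁶ m.
The apsides satisfy r_p + r_a = 2a, so the apoherm radius is 2a − r_p = 6.690×10⁶ m = 6689.5 km.
Apoherm altitude = 6689.5 − 2440 = 4249.5 km.

apoherm altitude ≈ 4250 km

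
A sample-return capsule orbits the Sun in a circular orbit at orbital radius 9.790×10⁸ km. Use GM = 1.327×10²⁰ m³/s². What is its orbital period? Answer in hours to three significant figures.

r = 9.790×10⁸ km = 9.790×10¹¹ m.
Kepler's third law: T = 2π√(r³/μ) = 2π√((9.790×10¹¹)³ / 1.327×10²⁰).
r³/μ = 7.071×10¹⁵ s², so T = 2π × 8.409×10⁷ = 5.283×10⁸ s.
Converting: 5.283×10⁸ s ÷ 3600 = 1.468×10⁵ hours.

T ≈ 147000 hours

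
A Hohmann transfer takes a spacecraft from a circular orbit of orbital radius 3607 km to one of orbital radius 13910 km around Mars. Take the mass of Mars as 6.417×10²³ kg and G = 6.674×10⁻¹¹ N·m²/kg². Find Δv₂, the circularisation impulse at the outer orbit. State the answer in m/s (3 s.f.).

μ = GM = 6.674×10⁻¹¹ × 6.417×10²³ = 4.283×10¹³ m³/s².
r₁ = 3607 km = 3.607×10⁶ m.
r₂ = 13910 km = 1.391×10⁷ m.
Transfer ellipse a_t = (r₁ + r₂)/2 = 8.758×10⁶ m.
At r₁: circular v_c1 = √(μ/r₁) = 3446 m/s; transfer-periapsis v_p = √[μ(2/r₁ − 1/a_t)] = 4342 m/s.
At r₂: circular v_c2 = √(μ/r₂) = 1755 m/s; transfer-apoapsis v_a = √[μ(2/r₂ − 1/a_t)] = 1126 m/s.
Δv₂ = v_c2 − v_a = 628.6 m/s.

Δv ≈ 629 m/s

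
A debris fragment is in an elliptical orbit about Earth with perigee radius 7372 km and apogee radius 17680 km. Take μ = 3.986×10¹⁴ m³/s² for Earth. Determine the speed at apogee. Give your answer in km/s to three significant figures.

v ≈ 3.64 km/s

Semi-major axis a = (r_p + r_a)/2 = 12526 km = 1.253×10⁷ m.
Vis-viva: v² = μ(2/r − 1/a) = 3.986×10¹⁴ × (1.131×10⁻⁷ − 7.983×10⁻⁸) = 1.327×10⁷ m²/s².
v = 3643 m/s = 3.643 km/s.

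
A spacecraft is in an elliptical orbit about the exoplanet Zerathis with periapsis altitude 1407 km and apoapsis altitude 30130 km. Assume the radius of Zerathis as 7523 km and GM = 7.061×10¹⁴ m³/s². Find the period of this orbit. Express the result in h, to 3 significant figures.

r_p = 7523 + 1407 = 8930.0 km = 8.9300×10⁶ m.
r_a = 7523 + 30130 = 37653 km = 3.7653×10⁷ m.
Semi-major axis a = (r_p + r_a)/2 = (8930.0 + 37653)/2 = 23292 km = 2.329×10⁷ m.
By Kepler's third law T = 2π√(a³/μ) = 2π × 4.230×10³ = 2.658×10⁴ s.
= 7.383 h.

T ≈ 7.38 h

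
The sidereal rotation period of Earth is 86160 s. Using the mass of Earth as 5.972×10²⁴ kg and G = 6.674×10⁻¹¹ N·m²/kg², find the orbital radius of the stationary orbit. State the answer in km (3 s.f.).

μ = GM = 6.674×10⁻¹¹ × 5.972×10²⁴ = 3.986×10¹⁴ m³/s².
A synchronous orbit has period T, so by Kepler's third law a = (μT²/4π²)^(1/3).
μT²/4π² = 3.986×10¹⁴ × (8.616×10⁴)² / 39.48 = 7.495×10²² m³.
a = 4.216×10⁷ m = 42162 km.

r_sync ≈ 42200 km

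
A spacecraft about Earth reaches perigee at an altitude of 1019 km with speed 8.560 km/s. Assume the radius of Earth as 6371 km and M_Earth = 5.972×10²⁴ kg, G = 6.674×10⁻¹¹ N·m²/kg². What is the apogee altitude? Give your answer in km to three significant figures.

μ = GM = 6.674×10⁻¹¹ × 5.972×10²⁴ = 3.986×10¹⁴ m³/s².
r_p = 6371 + 1019 = 7390.0 km = 7.390×10⁶ m.
Specific energy ε = v²/2 − μ/r = -1.730×10⁷ J/kg, so a = −μ/(2ε) = 1.152×10⁷ m.
The apsides satisfy r_p + r_a = 2a, so the apogee radius is 2a − r_p = 1.565×10⁷ m = 15653 km.
Apogee altitude = 15653 − 6371 = 9281.7 km.

apogee altitude ≈ 9280 km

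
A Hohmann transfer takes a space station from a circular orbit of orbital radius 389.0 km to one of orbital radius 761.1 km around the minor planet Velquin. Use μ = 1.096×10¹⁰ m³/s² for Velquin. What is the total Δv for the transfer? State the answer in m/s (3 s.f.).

Δv_total ≈ 46.6 m/s

r₁ = 389.0 km = 3.890×10⁵ m.
r₂ = 761.1 km = 7.611×10⁵ m.
Transfer ellipse a_t = (r₁ + r₂)/2 = 5.750×10⁵ m.
At r₁: circular v_c1 = √(μ/r₁) = 167.9 m/s; transfer-periapsis v_p = √[μ(2/r₁ − 1/a_t)] = 193.1 m/s.
Δv₁ = v_p − v_c1 = 25.25 m/s.
At r₂: circular v_c2 = √(μ/r₂) = 120.0 m/s; transfer-apoapsis v_a = √[μ(2/r₂ − 1/a_t)] = 98.70 m/s.
Δv₂ = v_c2 − v_a = 21.30 m/s.
Total Δv = Δv₁ + Δv₂ = 46.56 m/s.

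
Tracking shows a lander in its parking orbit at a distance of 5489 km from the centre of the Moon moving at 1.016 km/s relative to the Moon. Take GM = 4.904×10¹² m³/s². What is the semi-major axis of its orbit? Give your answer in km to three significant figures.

r = 5.489×10⁶ m.
Specific orbital energy ε = v²/2 − μ/r = (1016)²/2 − 4.904×10¹²/5.489×10⁶ = -3.773×10⁵ J/kg.
Since ε = −μ/(2a), a = −μ/(2ε) = 6.499×10⁶ m = 6498.9 km.

a ≈ 6500 km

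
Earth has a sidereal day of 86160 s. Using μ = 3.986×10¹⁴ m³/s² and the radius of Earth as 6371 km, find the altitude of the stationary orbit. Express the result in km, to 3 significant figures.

h_sync ≈ 35800 km

A synchronous orbit has period T, so by Kepler's third law a = (μT²/4π²)^(1/3).
μT²/4π² = 3.986×10¹⁴ × (8.616×10⁴)² / 39.48 = 7.495×10²² m³.
a = 4.216×10⁷ m = 42163 km.
Altitude h = a − R = 42163 − 6371 = 35792 km.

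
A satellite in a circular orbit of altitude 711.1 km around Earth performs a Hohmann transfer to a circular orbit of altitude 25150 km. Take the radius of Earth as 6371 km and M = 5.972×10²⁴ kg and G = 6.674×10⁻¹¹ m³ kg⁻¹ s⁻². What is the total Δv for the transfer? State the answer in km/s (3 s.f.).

μ = GM = 6.674×10⁻¹¹ × 5.972×10²⁴ = 3.986×10¹⁴ m³/s².
r₁ = 6371 + 711.1 = 7082.1 km = 7.0821×10⁶ m.
r₂ = 6371 + 25150 = 31521 km = 3.1521×10⁷ m.
Transfer ellipse a_t = (r₁ + r₂)/2 = 1.930×10⁷ m.
At r₁: circular v_c1 = √(μ/r₁) = 7502 m/s; transfer-perigee v_p = √[μ(2/r₁ − 1/a_t)] = 9587 m/s.
Δv₁ = v_p − v_c1 = 2085 m/s.
At r₂: circular v_c2 = √(μ/r₂) = 3556 m/s; transfer-apogee v_a = √[μ(2/r₂ − 1/a_t)] = 2154 m/s.
Δv₂ = v_c2 − v_a = 1402 m/s.
Total Δv = Δv₁ + Δv₂ = 3487 m/s = 3.487 km/s.

Δv_total ≈ 3.49 km/s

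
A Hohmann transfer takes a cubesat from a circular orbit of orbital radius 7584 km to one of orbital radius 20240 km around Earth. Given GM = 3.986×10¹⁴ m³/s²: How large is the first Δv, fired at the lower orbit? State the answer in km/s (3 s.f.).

Δv ≈ 1.49 km/s

r₁ = 7584 km = 7.584×10⁶ m.
r₂ = 20240 km = 2.024×10⁷ m.
Transfer ellipse a_t = (r₁ + r₂)/2 = 1.391×10⁷ m.
At r₁: circular v_c1 = √(μ/r₁) = 7250 m/s; transfer-perigee v_p = √[μ(2/r₁ − 1/a_t)] = 8744 m/s.
Δv₁ = v_p − v_c1 = 1495 m/s.
= 1.495 km/s.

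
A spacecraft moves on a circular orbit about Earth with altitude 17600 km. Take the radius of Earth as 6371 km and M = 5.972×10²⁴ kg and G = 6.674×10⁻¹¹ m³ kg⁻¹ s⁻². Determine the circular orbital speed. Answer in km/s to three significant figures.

v ≈ 4.08 km/s

μ = GM = 6.674×10⁻¹¹ × 5.972×10²⁴ = 3.986×10¹⁴ m³/s².
r = 6371 + 17600 = 23971 km = 2.3971×10⁷ m.
For a circular orbit v = √(μ/r) = √(3.986×10¹⁴ / 2.397×10⁷) = √(1.663×10⁷) = 4078 m/s.
That is 4.078 km/s.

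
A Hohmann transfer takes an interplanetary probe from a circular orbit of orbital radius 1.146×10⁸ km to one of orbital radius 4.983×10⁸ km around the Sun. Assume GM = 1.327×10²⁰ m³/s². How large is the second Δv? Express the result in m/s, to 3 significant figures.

r₁ = 1.146×10⁸ km = 1.146×10¹¹ m.
r₂ = 4.983×10⁸ km = 4.983×10¹¹ m.
Transfer ellipse a_t = (r₁ + r₂)/2 = 3.064×10¹¹ m.
At r₁: circular v_c1 = √(μ/r₁) = 34030 m/s; transfer-perihelion v_p = √[μ(2/r₁ − 1/a_t)] = 43390 m/s.
At r₂: circular v_c2 = √(μ/r₂) = 16320 m/s; transfer-aphelion v_a = √[μ(2/r₂ − 1/a_t)] = 9979 m/s.
Δv₂ = v_c2 − v_a = 6340 m/s.

Δv ≈ 6340 m/s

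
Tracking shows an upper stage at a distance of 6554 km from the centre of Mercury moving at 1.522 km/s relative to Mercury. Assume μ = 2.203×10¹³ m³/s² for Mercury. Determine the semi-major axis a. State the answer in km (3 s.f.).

r = 6.554×10⁶ m.
Vis-viva rearranged: 1/a = 2/r − v²/μ = 3.052×10⁻⁷ − 1.052×10⁻⁷ = 2.000×10⁻⁷ m⁻¹.
a = 5.000×10⁶ m = 4999.9 km.

a ≈ 5000 km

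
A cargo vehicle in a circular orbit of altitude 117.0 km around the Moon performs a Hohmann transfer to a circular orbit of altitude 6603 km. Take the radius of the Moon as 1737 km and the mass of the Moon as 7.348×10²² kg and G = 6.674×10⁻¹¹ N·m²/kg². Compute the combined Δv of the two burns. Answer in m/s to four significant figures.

Δv_total ≈ 758.4 m/s

μ = GM = 6.674×10⁻¹¹ × 7.348×10²² = 4.904×10¹² m³/s².
r₁ = 1737 + 117.0 = 1854.0 km = 1.8540×10⁶ m.
r₂ = 1737 + 6603 = 8340.0 km = 8.3400×10⁶ m.
Transfer ellipse a_t = (r₁ + r₂)/2 = 5.097×10⁶ m.
At r₁: circular v_c1 = √(μ/r₁) = 1626 m/s; transfer-perilune v_p = √[μ(2/r₁ − 1/a_t)] = 2080 m/s.
Δv₁ = v_p − v_c1 = 454.0 m/s.
At r₂: circular v_c2 = √(μ/r₂) = 766.8 m/s; transfer-apolune v_a = √[μ(2/r₂ − 1/a_t)] = 462.5 m/s.
Δv₂ = v_c2 − v_a = 304.3 m/s.
Total Δv = Δv₁ + Δv₂ = 758.4 m/s.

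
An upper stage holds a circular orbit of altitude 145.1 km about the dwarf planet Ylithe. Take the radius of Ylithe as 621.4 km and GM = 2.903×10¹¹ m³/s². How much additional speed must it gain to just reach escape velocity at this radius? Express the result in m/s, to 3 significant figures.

Δv ≈ 255 m/s

r = 621.4 + 145.1 = 766.50 km = 7.6650×10⁵ m.
Circular speed v_c = √(μ/r) = 615.4 m/s.
Escape speed v_esc = √(2μ/r) = √2 × v_c = 870.3 m/s.
Δv = v_esc − v_c = 254.9 m/s.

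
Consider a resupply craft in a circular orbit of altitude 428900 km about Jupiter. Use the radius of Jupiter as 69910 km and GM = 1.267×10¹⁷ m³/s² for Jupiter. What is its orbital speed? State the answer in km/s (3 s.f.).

v ≈ 15.9 km/s

r = 69910 + 428900 = 498810 km = 4.9881×10⁸ m.
For a circular orbit v = √(μ/r) = √(1.267×10¹⁷ / 4.988×10⁸) = √(2.540×10⁸) = 15940 m/s.
That is 15.94 km/s.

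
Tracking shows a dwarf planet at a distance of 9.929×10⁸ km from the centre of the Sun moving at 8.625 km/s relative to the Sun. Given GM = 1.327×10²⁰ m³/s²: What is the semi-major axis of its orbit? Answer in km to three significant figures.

a ≈ 6.88×10⁸ km

r = 9.929×10¹¹ m.
Specific orbital energy ε = v²/2 − μ/r = (8625)²/2 − 1.327×10²⁰/9.929×10¹¹ = -9.645×10⁷ J/kg.
Since ε = −μ/(2a), a = −μ/(2ε) = 6.879×10¹¹ m = 6.8790×10⁸ km.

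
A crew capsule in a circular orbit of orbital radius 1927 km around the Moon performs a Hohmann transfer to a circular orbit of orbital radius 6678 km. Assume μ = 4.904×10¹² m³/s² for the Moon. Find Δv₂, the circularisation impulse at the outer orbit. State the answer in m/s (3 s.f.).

Δv ≈ 283 m/s

r₁ = 1927 km = 1.927×10⁶ m.
r₂ = 6678 km = 6.678×10⁶ m.
Transfer ellipse a_t = (r₁ + r₂)/2 = 4.302×10⁶ m.
At r₁: circular v_c1 = √(μ/r₁) = 1595 m/s; transfer-perilune v_p = √[μ(2/r₁ − 1/a_t)] = 1987 m/s.
At r₂: circular v_c2 = √(μ/r₂) = 856.9 m/s; transfer-apolune v_a = √[μ(2/r₂ − 1/a_t)] = 573.5 m/s.
Δv₂ = v_c2 − v_a = 283.4 m/s.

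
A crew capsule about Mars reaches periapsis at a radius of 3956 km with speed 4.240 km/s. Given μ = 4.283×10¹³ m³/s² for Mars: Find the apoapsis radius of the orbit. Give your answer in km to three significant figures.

r_p = 3.956×10⁶ m.
Specific energy ε = v²/2 − μ/r = -1.838×10⁶ J/kg, so a = −μ/(2ε) = 1.165×10⁷ m.
The apsides satisfy r_p + r_a = 2a, so the apoapsis radius is 2a − r_p = 1.935×10⁷ m = 19349 km.

apoapsis radius ≈ 19300 km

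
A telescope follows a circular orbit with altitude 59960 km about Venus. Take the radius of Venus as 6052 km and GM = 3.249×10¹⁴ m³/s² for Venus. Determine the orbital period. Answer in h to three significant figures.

r = 6052 + 59960 = 66012 km = 6.6012×10⁷ m.
Kepler's third law: T = 2π√(r³/μ) = 2π√((6.601×10⁷)³ / 3.249×10¹⁴).
r³/μ = 8.854×10⁸ s², so T = 2π × 2.975×10⁴ = 1.870×10⁵ s.
Converting: 1.870×10⁵ s ÷ 3600 = 51.93 h.

T ≈ 51.9 h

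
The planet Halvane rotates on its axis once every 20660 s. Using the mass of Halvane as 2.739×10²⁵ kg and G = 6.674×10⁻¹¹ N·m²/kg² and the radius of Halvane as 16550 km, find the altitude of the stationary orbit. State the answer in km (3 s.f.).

μ = GM = 6.674×10⁻¹¹ × 2.739×10²⁵ = 1.828×10¹⁵ m³/s².
A synchronous orbit has period T, so by Kepler's third law a = (μT²/4π²)^(1/3).
μT²/4π² = 1.828×10¹⁵ × (2.066×10⁴)² / 39.48 = 1.976×10²² m³.
a = 2.704×10⁷ m = 27037 km.
Altitude h = a − R = 27037 − 16550 = 10487 km.

h_sync ≈ 10500 km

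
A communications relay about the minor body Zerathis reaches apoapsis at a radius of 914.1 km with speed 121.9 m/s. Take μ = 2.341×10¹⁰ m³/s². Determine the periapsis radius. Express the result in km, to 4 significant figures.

r_a = 9.141×10⁵ m.
Specific energy ε = v²/2 − μ/r = -1.818×10⁴ J/kg, so a = −μ/(2ε) = 6.438×10⁵ m.
The apsides satisfy r_p + r_a = 2a, so the periapsis radius is 2a − r_a = 3.736×10⁵ m = 373.57 km.

periapsis radius ≈ 373.6 km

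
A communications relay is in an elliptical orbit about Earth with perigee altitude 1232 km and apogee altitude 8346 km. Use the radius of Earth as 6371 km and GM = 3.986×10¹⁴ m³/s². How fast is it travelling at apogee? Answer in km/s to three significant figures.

v ≈ 4.30 km/s

r_p = 6371 + 1232 = 7603.0 km = 7.6030×10⁶ m.
r_a = 6371 + 8346 = 14717 km = 1.4717×10⁷ m.
Semi-major axis a = (r_p + r_a)/2 = 11160 km = 1.116×10⁷ m.
Vis-viva: v² = μ(2/r − 1/a) = 3.986×10¹⁴ × (1.359×10⁻⁷ − 8.961×10⁻⁸) = 1.845×10⁷ m²/s².
v = 4296 m/s = 4.296 km/s.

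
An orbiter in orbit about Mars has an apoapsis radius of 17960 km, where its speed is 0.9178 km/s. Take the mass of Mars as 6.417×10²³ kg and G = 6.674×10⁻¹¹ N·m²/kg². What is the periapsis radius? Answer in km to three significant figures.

μ = GM = 6.674×10⁻¹¹ × 6.417×10²³ = 4.283×10¹³ m³/s².
r_a = 1.796×10⁷ m.
Specific energy ε = v²/2 − μ/r = -1.963×10⁶ J/kg, so a = −μ/(2ε) = 1.091×10⁷ m.
The apsides satisfy r_p + r_a = 2a, so the periapsis radius is 2a − r_a = 3.853×10⁶ m = 3852.7 km.

periapsis radius ≈ 3850 km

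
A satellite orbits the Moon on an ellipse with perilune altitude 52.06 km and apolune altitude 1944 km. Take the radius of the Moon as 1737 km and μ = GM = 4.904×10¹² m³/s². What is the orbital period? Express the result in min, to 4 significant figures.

r_p = 1737 + 52.06 = 1789.1 km = 1.7891×10⁶ m.
r_a = 1737 + 1944 = 3681.0 km = 3.6810×10⁶ m.
Semi-major axis a = (r_p + r_a)/2 = (1789.1 + 3681.0)/2 = 2735.0 km = 2.735×10⁶ m.
By Kepler's third law T = 2π√(a³/μ) = 2π × 2.043×10³ = 1.283×10⁴ s.
= 213.9 min.

T ≈ 213.9 min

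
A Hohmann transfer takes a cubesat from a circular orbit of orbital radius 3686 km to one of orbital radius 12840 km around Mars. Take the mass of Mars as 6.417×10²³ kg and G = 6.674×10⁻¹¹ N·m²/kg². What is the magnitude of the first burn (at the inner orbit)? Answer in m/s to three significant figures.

μ = GM = 6.674×10⁻¹¹ × 6.417×10²³ = 4.283×10¹³ m³/s².
r₁ = 3686 km = 3.686×10⁶ m.
r₂ = 12840 km = 1.284×10⁷ m.
Transfer ellipse a_t = (r₁ + r₂)/2 = 8.263×10⁶ m.
At r₁: circular v_c1 = √(μ/r₁) = 3409 m/s; transfer-periapsis v_p = √[μ(2/r₁ − 1/a_t)] = 4249 m/s.
Δv₁ = v_p − v_c1 = 840.4 m/s.

Δv ≈ 840 m/s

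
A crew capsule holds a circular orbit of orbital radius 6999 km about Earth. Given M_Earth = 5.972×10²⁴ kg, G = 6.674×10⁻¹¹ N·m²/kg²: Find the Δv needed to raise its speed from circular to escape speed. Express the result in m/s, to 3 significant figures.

Δv ≈ 3130 m/s

μ = GM = 6.674×10⁻¹¹ × 5.972×10²⁴ = 3.986×10¹⁴ m³/s².
r = 6999 km = 6.999×10⁶ m.
Circular speed v_c = √(μ/r) = 7546 m/s.
Escape speed v_esc = √(2μ/r) = √2 × v_c = 10670 m/s.
Δv = v_esc − v_c = 3126 m/s.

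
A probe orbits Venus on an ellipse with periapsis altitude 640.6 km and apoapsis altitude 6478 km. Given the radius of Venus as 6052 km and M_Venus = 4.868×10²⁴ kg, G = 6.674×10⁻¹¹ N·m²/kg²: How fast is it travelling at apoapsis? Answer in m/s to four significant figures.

v ≈ 4249 m/s

μ = GM = 6.674×10⁻¹¹ × 4.868×10²⁴ = 3.249×10¹⁴ m³/s².
r_p = 6052 + 640.6 = 6692.6 km = 6.6926×10⁶ m.
r_a = 6052 + 6478 = 12530 km = 1.2530×10⁷ m.
Semi-major axis a = (r_p + r_a)/2 = 9611.3 km = 9.611×10⁶ m.
Vis-viva: v² = μ(2/r − 1/a) = 3.249×10¹⁴ × (1.596×10⁻⁷ − 1.040×10⁻⁷) = 1.806×10⁷ m²/s².
v = 4249 m/s.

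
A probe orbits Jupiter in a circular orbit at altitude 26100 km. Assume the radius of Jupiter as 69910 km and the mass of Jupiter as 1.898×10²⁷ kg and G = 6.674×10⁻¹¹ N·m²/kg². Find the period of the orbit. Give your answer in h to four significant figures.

T ≈ 4.613 h

μ = GM = 6.674×10⁻¹¹ × 1.898×10²⁷ = 1.267×10¹⁷ m³/s².
r = 69910 + 26100 = 96010 km = 9.6010×10⁷ m.
Kepler's third law: T = 2π√(r³/μ) = 2π√((9.601×10⁷)³ / 1.267×10¹⁷).
r³/μ = 6.987×10⁶ s², so T = 2π × 2.643×10³ = 1.661×10⁴ s.
Converting: 1.661×10⁴ s ÷ 3600 = 4.613 h.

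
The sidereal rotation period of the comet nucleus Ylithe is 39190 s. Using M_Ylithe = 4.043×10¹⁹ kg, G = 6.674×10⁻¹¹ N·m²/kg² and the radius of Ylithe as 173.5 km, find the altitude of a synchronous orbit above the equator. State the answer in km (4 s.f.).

h_sync ≈ 298.2 km

μ = GM = 6.674×10⁻¹¹ × 4.043×10¹⁹ = 2.698×10⁹ m³/s².
A synchronous orbit has period T, so by Kepler's third law a = (μT²/4π²)^(1/3).
μT²/4π² = 2.698×10⁹ × (3.919×10⁴)² / 39.48 = 1.050×10¹⁷ m³.
a = 4.717×10⁵ m = 471.73 km.
Altitude h = a − R = 471.73 − 173.5 = 298.23 km.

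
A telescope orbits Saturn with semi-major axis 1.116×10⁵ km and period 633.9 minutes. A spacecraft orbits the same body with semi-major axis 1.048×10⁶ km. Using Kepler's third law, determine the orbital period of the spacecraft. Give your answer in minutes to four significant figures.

Kepler's third law: T² ∝ a³, so T₂ = T₁ (a₂/a₁)^(3/2).
a₂/a₁ = 9.391, (a₂/a₁)^(3/2) = 28.78.
T₂ = 633.9 × 28.78 = 18240 minutes.

T₂ ≈ 18240 minutes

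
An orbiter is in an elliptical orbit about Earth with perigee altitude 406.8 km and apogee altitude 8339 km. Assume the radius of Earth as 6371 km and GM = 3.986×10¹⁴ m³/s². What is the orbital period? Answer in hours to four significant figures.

r_p = 6371 + 406.8 = 6777.8 km = 6.7778×10⁶ m.
r_a = 6371 + 8339 = 14710 km = 1.4710×10⁷ m.
Semi-major axis a = (r_p + r_a)/2 = (6777.8 + 14710)/2 = 10744 km = 1.074×10⁷ m.
By Kepler's third law T = 2π√(a³/μ) = 2π × 1.764×10³ = 1.108×10⁴ s.
= 3.079 hours.

T ≈ 3.079 hours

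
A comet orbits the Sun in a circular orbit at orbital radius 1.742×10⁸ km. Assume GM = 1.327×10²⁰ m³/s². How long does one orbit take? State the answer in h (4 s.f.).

T ≈ 11020 h

r = 1.742×10⁸ km = 1.742×10¹¹ m.
Kepler's third law: T = 2π√(r³/μ) = 2π√((1.742×10¹¹)³ / 1.327×10²⁰).
r³/μ = 3.984×10¹³ s², so T = 2π × 6.312×10⁶ = 3.966×10⁷ s.
Converting: 3.966×10⁷ s ÷ 3600 = 11020 h.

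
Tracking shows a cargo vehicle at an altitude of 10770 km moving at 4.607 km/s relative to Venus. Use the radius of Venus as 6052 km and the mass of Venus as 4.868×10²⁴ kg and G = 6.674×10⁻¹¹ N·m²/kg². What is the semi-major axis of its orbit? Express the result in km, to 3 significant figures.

a ≈ 18700 km

μ = GM = 6.674×10⁻¹¹ × 4.868×10²⁴ = 3.249×10¹⁴ m³/s².
r = 6052 + 10770 = 16822 km = 1.682×10⁷ m.
Vis-viva rearranged: 1/a = 2/r − v²/μ = 1.189×10⁻⁷ − 6.533×10⁻⁸ = 5.356×10⁻⁸ m⁻¹.
a = 1.867×10⁷ m = 18669 km.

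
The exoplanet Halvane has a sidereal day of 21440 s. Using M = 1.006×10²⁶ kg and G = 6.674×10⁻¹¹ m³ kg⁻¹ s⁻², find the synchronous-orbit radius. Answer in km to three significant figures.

r_sync ≈ 42800 km

μ = GM = 6.674×10⁻¹¹ × 1.006×10²⁶ = 6.714×10¹⁵ m³/s².
A synchronous orbit has period T, so by Kepler's third law a = (μT²/4π²)^(1/3).
μT²/4π² = 6.714×10¹⁵ × (2.144×10⁴)² / 39.48 = 7.818×10²² m³.
a = 4.276×10⁷ m = 42759 km.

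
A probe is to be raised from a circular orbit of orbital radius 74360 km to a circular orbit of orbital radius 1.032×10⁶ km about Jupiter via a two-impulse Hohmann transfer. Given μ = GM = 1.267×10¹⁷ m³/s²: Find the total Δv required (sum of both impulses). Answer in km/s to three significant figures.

r₁ = 74360 km = 7.436×10⁷ m.
r₂ = 1.032×10⁶ km = 1.032×10⁹ m.
Transfer ellipse a_t = (r₁ + r₂)/2 = 5.532×10⁸ m.
At r₁: circular v_c1 = √(μ/r₁) = 41280 m/s; transfer-perijove v_p = √[μ(2/r₁ − 1/a_t)] = 56380 m/s.
Δv₁ = v_p − v_c1 = 15100 m/s.
At r₂: circular v_c2 = √(μ/r₂) = 11080 m/s; transfer-apojove v_a = √[μ(2/r₂ − 1/a_t)] = 4062 m/s.
Δv₂ = v_c2 − v_a = 7018 m/s.
Total Δv = Δv₁ + Δv₂ = 22120 m/s = 22.12 km/s.

Δv_total ≈ 22.1 km/s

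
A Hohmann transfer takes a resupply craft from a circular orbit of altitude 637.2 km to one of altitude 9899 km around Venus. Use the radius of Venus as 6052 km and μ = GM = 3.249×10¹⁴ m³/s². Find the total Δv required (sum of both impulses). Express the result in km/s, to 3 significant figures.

Δv_total ≈ 2.35 km/s

r₁ = 6052 + 637.2 = 6689.2 km = 6.6892×10⁶ m.
r₂ = 6052 + 9899 = 15951 km = 1.5951×10⁷ m.
Transfer ellipse a_t = (r₁ + r₂)/2 = 1.132×10⁷ m.
At r₁: circular v_c1 = √(μ/r₁) = 6969 m/s; transfer-periapsis v_p = √[μ(2/r₁ − 1/a_t)] = 8273 m/s.
Δv₁ = v_p − v_c1 = 1304 m/s.
At r₂: circular v_c2 = √(μ/r₂) = 4513 m/s; transfer-apoapsis v_a = √[μ(2/r₂ − 1/a_t)] = 3469 m/s.
Δv₂ = v_c2 − v_a = 1044 m/s.
Total Δv = Δv₁ + Δv₂ = 2347 m/s = 2.347 km/s.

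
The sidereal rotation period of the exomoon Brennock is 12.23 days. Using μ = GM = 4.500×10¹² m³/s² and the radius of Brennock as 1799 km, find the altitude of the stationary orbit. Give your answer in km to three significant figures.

h_sync ≈ 48500 km

T = 12.23 days = 1.057×10⁶ s.
A synchronous orbit has period T, so by Kepler's third law a = (μT²/4π²)^(1/3).
μT²/4π² = 4.500×10¹² × (1.057×10⁶)² / 39.48 = 1.273×10²³ m³.
a = 5.030×10⁷ m = 50301 km.
Altitude h = a − R = 50301 − 1799 = 48502 km.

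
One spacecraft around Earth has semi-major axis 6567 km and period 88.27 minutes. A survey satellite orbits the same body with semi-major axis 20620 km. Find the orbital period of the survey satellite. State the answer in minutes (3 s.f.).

Kepler's third law: T² ∝ a³, so T₂ = T₁ (a₂/a₁)^(3/2).
a₂/a₁ = 3.140, (a₂/a₁)^(3/2) = 5.564.
T₂ = 88.27 × 5.564 = 491.1 minutes.

T₂ ≈ 491 minutes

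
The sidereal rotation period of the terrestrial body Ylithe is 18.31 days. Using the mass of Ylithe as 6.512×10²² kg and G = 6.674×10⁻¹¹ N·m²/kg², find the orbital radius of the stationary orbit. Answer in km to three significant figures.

r_sync ≈ 65100 km

μ = GM = 6.674×10⁻¹¹ × 6.512×10²² = 4.346×10¹² m³/s².
T = 18.31 days = 1.582×10⁶ s.
A synchronous orbit has period T, so by Kepler's third law a = (μT²/4π²)^(1/3).
μT²/4π² = 4.346×10¹² × (1.582×10⁶)² / 39.48 = 2.755×10²³ m³.
a = 6.507×10⁷ m = 65070 km.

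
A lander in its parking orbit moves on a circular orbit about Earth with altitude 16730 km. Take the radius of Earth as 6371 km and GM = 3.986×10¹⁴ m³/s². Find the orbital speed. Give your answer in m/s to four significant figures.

v ≈ 4154 m/s

r = 6371 + 16730 = 23101 km = 2.3101×10⁷ m.
For a circular orbit v = √(μ/r) = √(3.986×10¹⁴ / 2.310×10⁷) = √(1.725×10⁷) = 4154 m/s.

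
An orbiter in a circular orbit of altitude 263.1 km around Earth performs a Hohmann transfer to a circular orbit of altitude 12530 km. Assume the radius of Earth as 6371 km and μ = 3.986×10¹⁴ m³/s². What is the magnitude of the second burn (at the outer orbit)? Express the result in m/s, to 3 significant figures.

r₁ = 6371 + 263.1 = 6634.1 km = 6.6341×10⁶ m.
r₂ = 6371 + 12530 = 18901 km = 1.8901×10⁷ m.
Transfer ellipse a_t = (r₁ + r₂)/2 = 1.277×10⁷ m.
At r₁: circular v_c1 = √(μ/r₁) = 7751 m/s; transfer-perigee v_p = √[μ(2/r₁ − 1/a_t)] = 9431 m/s.
At r₂: circular v_c2 = √(μ/r₂) = 4592 m/s; transfer-apogee v_a = √[μ(2/r₂ − 1/a_t)] = 3310 m/s.
Δv₂ = v_c2 − v_a = 1282 m/s.

Δv ≈ 1280 m/s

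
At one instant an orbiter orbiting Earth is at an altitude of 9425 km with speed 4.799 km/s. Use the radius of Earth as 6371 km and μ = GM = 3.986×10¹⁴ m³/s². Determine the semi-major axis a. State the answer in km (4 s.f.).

r = 6371 + 9425 = 15796 km = 1.580×10⁷ m.
Vis-viva rearranged: 1/a = 2/r − v²/μ = 1.266×10⁻⁷ − 5.778×10⁻⁸ = 6.884×10⁻⁸ m⁻¹.
a = 1.453×10⁷ m = 14527 km.

a ≈ 14530 km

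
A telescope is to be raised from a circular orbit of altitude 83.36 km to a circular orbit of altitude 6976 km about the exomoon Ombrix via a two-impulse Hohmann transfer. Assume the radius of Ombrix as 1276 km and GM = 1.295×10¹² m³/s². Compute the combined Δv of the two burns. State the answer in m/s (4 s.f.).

r₁ = 1276 + 83.36 = 1359.4 km = 1.3594×10⁶ m.
r₂ = 1276 + 6976 = 8252.0 km = 8.2520×10⁶ m.
Transfer ellipse a_t = (r₁ + r₂)/2 = 4.806×10⁶ m.
At r₁: circular v_c1 = √(μ/r₁) = 976.0 m/s; transfer-periapsis v_p = √[μ(2/r₁ − 1/a_t)] = 1279 m/s.
Δv₁ = v_p − v_c1 = 303.0 m/s.
At r₂: circular v_c2 = √(μ/r₂) = 396.1 m/s; transfer-apoapsis v_a = √[μ(2/r₂ − 1/a_t)] = 210.7 m/s.
Δv₂ = v_c2 − v_a = 185.5 m/s.
Total Δv = Δv₁ + Δv₂ = 488.4 m/s.

Δv_total ≈ 488.4 m/s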